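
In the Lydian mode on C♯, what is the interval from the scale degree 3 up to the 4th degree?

major second

C♯ lydian: C♯ D♯ E♯ F𝄪 G♯ A♯ B♯.
Scale degree 3 = E♯; degree 4 = F𝄪.
From E♯ to F𝄪 is 2 semitones, exactly the major second.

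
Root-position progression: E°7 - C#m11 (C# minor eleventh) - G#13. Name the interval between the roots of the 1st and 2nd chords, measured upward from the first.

major 6th

The roots are E and C#.
E up to C# spans 6 letter names and 9 semitones — a major sixth.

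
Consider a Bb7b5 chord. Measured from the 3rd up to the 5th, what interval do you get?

Spelling the chord: Bb, D, Fb, Ab.
The 3rd is D and the 5th is Fb.
From D to Fb: 2 semitones over a third = diminished.

diminished 3rd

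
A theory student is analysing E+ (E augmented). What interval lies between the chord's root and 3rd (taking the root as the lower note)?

major third

The chord tones of Eaug are E, G#, B#.
That puts E below G#.
From E to G# is 4 semitones, exactly the major third.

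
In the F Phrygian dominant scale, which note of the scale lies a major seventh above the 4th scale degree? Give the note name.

The scale is F Gb A Bb C Db Eb.
The 4th scale degree is Bb; a major seventh above that is A — scale degree 3.

A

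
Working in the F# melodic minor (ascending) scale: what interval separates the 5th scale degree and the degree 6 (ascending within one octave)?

F# melodic minor: F# G# A B C# D# E#.
5th scale degree = C#; 6th degree = D#.
Counting 2 letters and 2 half steps from C# gives a major second.

major second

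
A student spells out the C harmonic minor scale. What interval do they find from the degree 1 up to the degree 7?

The scale runs C D E♭ F G A♭ B.
That puts C below B.
C up to B spans 7 letter names and 11 semitones — a major seventh.

major seventh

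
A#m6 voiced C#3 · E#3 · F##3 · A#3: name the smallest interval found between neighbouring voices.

Adjacent intervals: C#3→E#3 = major third; E#3→F##3 = major second; F##3→A#3 = minor third.
The smallest is E#3 to F##3, a major second (2 semitones).

major second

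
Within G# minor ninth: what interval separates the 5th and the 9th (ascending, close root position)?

perfect fifth

Spelling the chord: G#–B–D#–F#–A#.
That puts D# below A#.
D# up to A# spans 5 letter names and 7 semitones — a perfect fifth.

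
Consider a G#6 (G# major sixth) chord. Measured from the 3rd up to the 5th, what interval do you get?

Spelling the chord: G#-B#-D#-E#.
3rd = B#; 5th = D#.
B# up to D# is 3 semitones, a half step narrower than a major third, so the interval is minor.

minor third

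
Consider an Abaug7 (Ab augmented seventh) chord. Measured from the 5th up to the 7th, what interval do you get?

diminished third

The chord tones of Ab augmented seventh are Ab–C–E–Gb.
The 5th is E and the 7th is Gb.
3 letter names make it a third; at 2 semitones (a whole step narrower than major) the quality is diminished.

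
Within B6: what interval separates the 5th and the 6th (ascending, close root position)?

B6 (B major sixth): B, D#, F#, G#.
That puts F# below G#.
F# up to G# spans 2 letter names and 2 semitones — a major second.

major second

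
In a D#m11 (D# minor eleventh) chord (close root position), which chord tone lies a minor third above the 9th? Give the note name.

D#m11: D#–F#–A#–C#–E#–G#.
The 9th is E#. A minor third above E# is G#.
G# is the chord's 11th.

G#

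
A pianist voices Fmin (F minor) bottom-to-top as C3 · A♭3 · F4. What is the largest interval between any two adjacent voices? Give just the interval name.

M6

Adjacent intervals: C3→A♭3 = minor sixth; A♭3→F4 = major sixth.
The largest is A♭3 to F4, a major sixth (9 semitones).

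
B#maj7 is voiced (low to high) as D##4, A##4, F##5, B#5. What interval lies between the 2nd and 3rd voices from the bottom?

Those voices are A##4 and F##5.
From A## to F##: 8 semitones over a sixth = minor.

minor sixth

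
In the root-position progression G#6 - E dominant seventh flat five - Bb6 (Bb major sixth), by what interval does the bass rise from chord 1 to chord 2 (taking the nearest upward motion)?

The roots are G# and E.
6 letter names make it a sixth; at 8 semitones (a half step narrower than major) the quality is minor.

minor sixth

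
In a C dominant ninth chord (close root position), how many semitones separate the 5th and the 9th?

7

C9 (C dominant ninth) is spelled C–E–G–Bb–D.
G to D is a perfect fifth: 7 semitones.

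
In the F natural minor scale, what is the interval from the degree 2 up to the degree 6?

Spelling the F natural minor scale: F G Ab Bb C Db Eb.
That puts G below Db.
G up to Db is 6 semitones, a half step narrower than a perfect fifth, so the interval is diminished.

diminished fifth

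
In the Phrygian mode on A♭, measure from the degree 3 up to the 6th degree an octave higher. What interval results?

perfect 11th

Spelling the Phrygian mode on A♭: A♭ B𝄫 C♭ D♭ E♭ F♭ G♭.
Degree 3 = C♭; degree 6 (up an octave) = F♭.
From C♭ to F♭ is 17 semitones, exactly the perfect eleventh.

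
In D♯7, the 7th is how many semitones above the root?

Spelling the chord: D♯-F𝄪-A♯-C♯.
D♯ to C♯ is a minor seventh: 10 semitones.

10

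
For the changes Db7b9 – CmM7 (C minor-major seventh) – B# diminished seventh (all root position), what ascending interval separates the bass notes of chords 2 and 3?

The roots are C and B#.
From C to B#: 12 semitones over a seventh = augmented.

augmented seventh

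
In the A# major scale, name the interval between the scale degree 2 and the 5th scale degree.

Spelling the A# major scale: A# B# C## D# E# F## G##.
Scale degree 2 = B#; 5th scale degree = E#.
B# up to E# spans 4 letter names and 5 semitones — a perfect fourth.

perfect fourth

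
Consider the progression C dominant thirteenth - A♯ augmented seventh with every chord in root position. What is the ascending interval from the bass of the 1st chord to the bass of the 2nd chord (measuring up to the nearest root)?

The roots are C and A♯.
6 letter names make it a sixth; at 10 semitones (a half step wider than major) the quality is augmented.

augmented sixth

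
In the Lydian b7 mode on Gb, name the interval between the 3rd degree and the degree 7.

The scale runs Gb Ab Bb C Db Eb Fb.
That puts Bb below Fb.
From Bb to Fb: 6 semitones over a fifth = diminished.

diminished fifth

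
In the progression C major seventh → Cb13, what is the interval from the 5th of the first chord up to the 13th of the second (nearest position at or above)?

C major seventh has G as its 5th, and Cb13 has Ab as its 13th.
G up to Ab is 1 semitone, a half step narrower than a major second, so the interval is minor.

minor second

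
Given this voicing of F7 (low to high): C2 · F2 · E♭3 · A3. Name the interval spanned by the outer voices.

major 13th

The outer voices are C2 and A3.
From C to A is 21 semitones, exactly the major thirteenth.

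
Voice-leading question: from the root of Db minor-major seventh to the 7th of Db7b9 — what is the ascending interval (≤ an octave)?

minor seventh

The root of Db minor-major seventh is Db; the 7th of Db7b9 is Cb.
Db up to Cb is 10 semitones, a half step narrower than a major seventh, so the interval is minor.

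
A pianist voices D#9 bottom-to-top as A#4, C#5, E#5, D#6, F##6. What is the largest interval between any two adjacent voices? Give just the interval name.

minor seventh

Adjacent intervals: A#4→C#5 = minor third; C#5→E#5 = major third; E#5→D#6 = minor seventh; D#6→F##6 = major third.
The largest is E#5 to D#6, a minor seventh (10 semitones).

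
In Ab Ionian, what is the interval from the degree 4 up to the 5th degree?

major second

Ab major: Ab Bb C Db Eb F G.
The degree 4 is Db and the scale degree 5 is Eb.
Db up to Eb spans 2 letter names and 2 semitones — a major second.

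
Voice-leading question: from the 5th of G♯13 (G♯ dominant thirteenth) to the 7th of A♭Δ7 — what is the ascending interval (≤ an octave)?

diminished fourth

G♯13 (G♯ dominant thirteenth) has D♯ as its 5th, and A♭Δ7 has G as its 7th.
4 letter names make it a fourth; at 4 semitones (a half step narrower than perfect) the quality is diminished.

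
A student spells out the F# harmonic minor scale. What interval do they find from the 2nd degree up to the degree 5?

Spelling the F# harmonic minor scale: F# G# A B C# D E#.
2nd degree = G#; degree 5 = C#.
Counting 4 letters and 5 half steps from G# gives a perfect fourth.

P4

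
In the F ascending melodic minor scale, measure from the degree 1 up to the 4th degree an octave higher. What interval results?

The scale runs F G Ab Bb C D E.
So we need the interval from F up to Bb.
F up to Bb spans 11 letter names and 17 semitones — a perfect eleventh.

perfect eleventh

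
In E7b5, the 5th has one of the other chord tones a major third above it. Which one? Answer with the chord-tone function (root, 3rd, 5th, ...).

Spelling the chord: E–G#–Bb–D.
The 5th is Bb. A major third above Bb is D.
D is the chord's 7th.

7th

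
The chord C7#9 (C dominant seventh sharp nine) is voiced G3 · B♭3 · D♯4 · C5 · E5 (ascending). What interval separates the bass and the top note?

M13

The outer voices are G3 and E5.
Counting 13 letters and 21 half steps from G gives a major thirteenth.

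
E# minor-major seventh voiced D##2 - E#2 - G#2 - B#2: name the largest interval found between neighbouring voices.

major 3rd

Adjacent intervals: D##2→E#2 = minor second; E#2→G#2 = minor third; G#2→B#2 = major third.
The largest is G#2 to B#2, a major third (4 semitones).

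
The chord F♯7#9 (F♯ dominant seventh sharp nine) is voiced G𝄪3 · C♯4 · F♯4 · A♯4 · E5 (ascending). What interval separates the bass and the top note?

diminished thirteenth

The outer voices are G𝄪3 and E5.
G𝄪 up to E is 19 semitones, a whole step narrower than a major thirteenth, so the interval is diminished.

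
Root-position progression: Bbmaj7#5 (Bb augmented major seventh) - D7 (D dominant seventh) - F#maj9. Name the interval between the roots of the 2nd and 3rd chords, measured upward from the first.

major third

The roots are D and F#.
Counting 3 letters and 4 half steps from D gives a major third.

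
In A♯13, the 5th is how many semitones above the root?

A♯ dominant thirteenth: A♯, C𝄪, E♯, G♯, B♯, F𝄪.
A♯ to E♯ is a perfect fifth: 7 semitones.

7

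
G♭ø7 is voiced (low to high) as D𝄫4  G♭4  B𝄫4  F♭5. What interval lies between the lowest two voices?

Those voices are D𝄫4 and G♭4.
From D𝄫 to G♭: 6 semitones over a fourth = augmented.

augmented 4th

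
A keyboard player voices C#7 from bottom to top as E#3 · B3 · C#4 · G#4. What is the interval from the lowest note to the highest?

The outer voices are E#3 and G#4.
10 letter names make it a tenth; at 15 semitones (a half step narrower than major) the quality is minor.

m10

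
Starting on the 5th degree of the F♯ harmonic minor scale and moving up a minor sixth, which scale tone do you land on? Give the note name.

A

The scale is F♯ G♯ A B C♯ D E♯.
The 5th degree is C♯; a minor sixth above that is A — scale degree 3.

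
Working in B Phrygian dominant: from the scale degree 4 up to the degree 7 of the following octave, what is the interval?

B phrygian dominant: B C D♯ E F♯ G A.
Scale degree 4 = E; scale degree 7 (up an octave) = A.
From E to A is 17 semitones, exactly the perfect eleventh.

P11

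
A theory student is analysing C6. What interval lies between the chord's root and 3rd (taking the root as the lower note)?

M3

Spelling the chord: C-E-G-A.
Root = C; 3rd = E.
From C to E is 4 semitones, exactly the major third.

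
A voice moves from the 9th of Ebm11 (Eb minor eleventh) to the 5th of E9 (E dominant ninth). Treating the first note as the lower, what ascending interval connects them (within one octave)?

augmented 4th

Ebm11 (Eb minor eleventh) has F as its 9th, and E9 (E dominant ninth) has B as its 5th.
F up to B is 6 semitones, a half step wider than a perfect fourth, so the interval is augmented.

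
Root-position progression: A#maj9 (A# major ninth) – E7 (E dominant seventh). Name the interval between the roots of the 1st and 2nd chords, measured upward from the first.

diminished 5th

The roots are A# and E.
From A# to E: 6 semitones over a fifth = diminished.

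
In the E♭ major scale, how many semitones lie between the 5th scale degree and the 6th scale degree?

2

The scale is E♭ F G A♭ B♭ C D.
B♭ up to C is a major second — 2 semitones.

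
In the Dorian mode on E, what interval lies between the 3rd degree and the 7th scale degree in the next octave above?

perfect twelfth

Spelling the Dorian mode on E: E F# G A B C# D.
3rd degree = G; 7th degree (up an octave) = D.
Counting 12 letters and 19 half steps from G gives a perfect twelfth.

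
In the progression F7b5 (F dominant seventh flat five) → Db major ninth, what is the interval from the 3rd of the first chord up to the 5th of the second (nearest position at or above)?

The 3rd of F7b5 (F dominant seventh flat five) is A; the 5th of Db major ninth is Ab.
From A to Ab: 11 semitones over an octave = diminished.

diminished octave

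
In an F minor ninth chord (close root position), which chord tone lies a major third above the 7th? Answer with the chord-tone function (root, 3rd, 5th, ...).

Spelling the chord: F Ab C Eb G.
The 7th is Eb. A major third above Eb is G.
G is the chord's 9th.

9th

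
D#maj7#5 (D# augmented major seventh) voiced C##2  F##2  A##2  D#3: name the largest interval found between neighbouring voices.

Adjacent intervals: C##2→F##2 = perfect fourth; F##2→A##2 = major third; A##2→D#3 = diminished fourth.
The largest is C##2 to F##2, a perfect fourth (5 semitones).

perfect fourth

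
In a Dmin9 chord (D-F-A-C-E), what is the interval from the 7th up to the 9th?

major 3rd

7th = C; 9th = E.
Counting 3 letters and 4 half steps from C gives a major third.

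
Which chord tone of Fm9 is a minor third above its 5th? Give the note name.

Fm9: F Ab C Eb G.
The 5th is C. A minor third above C is Eb.
Eb is the chord's 7th.

Eb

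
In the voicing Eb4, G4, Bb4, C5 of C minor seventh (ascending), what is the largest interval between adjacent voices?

Adjacent intervals: Eb4→G4 = major third; G4→Bb4 = minor third; Bb4→C5 = major second.
The largest is Eb4 to G4, a major third (4 semitones).

major 3rd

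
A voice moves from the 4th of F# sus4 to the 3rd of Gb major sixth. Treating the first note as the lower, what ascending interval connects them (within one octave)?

F# sus4 has B as its 4th, and Gb major sixth has Bb as its 3rd.
B up to Bb is 11 semitones, a half step narrower than a perfect octave, so the interval is diminished.

diminished octave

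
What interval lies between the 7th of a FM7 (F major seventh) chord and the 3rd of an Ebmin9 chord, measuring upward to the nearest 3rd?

FM7 (F major seventh) has E as its 7th, and Ebmin9 has Gb as its 3rd.
E up to Gb is 2 semitones, a whole step narrower than a major third, so the interval is diminished.

diminished third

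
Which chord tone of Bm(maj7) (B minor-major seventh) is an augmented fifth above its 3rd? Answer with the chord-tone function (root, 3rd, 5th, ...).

7th

BmM7 is spelled B, D, F♯, A♯.
The 3rd is D. An augmented fifth above D is A♯.
A♯ is the chord's 7th.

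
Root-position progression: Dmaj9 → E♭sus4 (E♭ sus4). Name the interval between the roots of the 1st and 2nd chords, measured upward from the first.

m2

The roots are D and E♭.
2 letter names make it a second; at 1 semitone (a half step narrower than major) the quality is minor.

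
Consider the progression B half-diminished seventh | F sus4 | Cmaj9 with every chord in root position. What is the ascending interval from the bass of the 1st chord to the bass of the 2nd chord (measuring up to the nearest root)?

The roots are B and F.
5 letter names make it a fifth; at 6 semitones (a half step narrower than perfect) the quality is diminished.

diminished 5th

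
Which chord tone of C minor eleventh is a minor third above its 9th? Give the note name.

F

C minor eleventh: C E♭ G B♭ D F.
The 9th is D. A minor third above D is F.
F is the chord's 11th.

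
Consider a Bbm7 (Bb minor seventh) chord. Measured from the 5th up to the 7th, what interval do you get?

Spelling the chord: Bb-Db-F-Ab.
So we need the interval from F up to Ab.
F up to Ab is 3 semitones, a half step narrower than a major third, so the interval is minor.

minor third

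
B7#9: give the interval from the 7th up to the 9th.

augmented third

The chord tones of B7#9 are B–D♯–F♯–A–C𝄪.
7th = A; 9th = C𝄪.
From A to C𝄪: 5 semitones over a third = augmented.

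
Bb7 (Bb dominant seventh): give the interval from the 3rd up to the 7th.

Bb dominant seventh: Bb–D–F–Ab.
So we need the interval from D up to Ab.
5 letter names make it a fifth; at 6 semitones (a half step narrower than perfect) the quality is diminished.
This 3–7 tritone is the characteristic tension at the heart of the dominant sound.

d5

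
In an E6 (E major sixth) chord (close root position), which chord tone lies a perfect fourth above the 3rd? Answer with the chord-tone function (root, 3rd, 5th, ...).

The chord tones of E6 (E major sixth) are E G♯ B C♯.
The 3rd is G♯. A perfect fourth above G♯ is C♯.
C♯ is the chord's 6th.

6th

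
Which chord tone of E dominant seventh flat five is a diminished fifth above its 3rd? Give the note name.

D

E dominant seventh flat five: E, G♯, B♭, D.
The 3rd is G♯. A diminished fifth above G♯ is D.
D is the chord's 7th.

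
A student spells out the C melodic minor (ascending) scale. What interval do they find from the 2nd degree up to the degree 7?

The scale runs C D Eb F G A B.
2nd degree = D; degree 7 = B.
Counting 6 letters and 9 half steps from D gives a major sixth.

major 6th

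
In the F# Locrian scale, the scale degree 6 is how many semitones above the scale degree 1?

8

The scale is F# G A B C D E.
F# up to D is a minor sixth — 8 semitones.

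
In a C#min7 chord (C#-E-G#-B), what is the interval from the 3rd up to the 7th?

perfect fifth

The 3rd is E and the 7th is B.
Counting 5 letters and 7 half steps from E gives a perfect fifth.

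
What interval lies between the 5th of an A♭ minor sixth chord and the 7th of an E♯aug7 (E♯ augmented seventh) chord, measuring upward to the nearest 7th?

A♭ minor sixth has E♭ as its 5th, and E♯aug7 (E♯ augmented seventh) has D♯ as its 7th.
7 letter names make it a seventh; at 12 semitones (a half step wider than major) the quality is augmented.

augmented 7th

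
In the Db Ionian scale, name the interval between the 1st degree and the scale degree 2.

The scale runs Db Eb F Gb Ab Bb C.
The 1st degree is Db and the degree 2 is Eb.
Counting 2 letters and 2 half steps from Db gives a major second.

major 2nd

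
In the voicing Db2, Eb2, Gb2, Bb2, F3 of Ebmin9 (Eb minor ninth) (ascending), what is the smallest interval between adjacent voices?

major second

Adjacent intervals: Db2→Eb2 = major second; Eb2→Gb2 = minor third; Gb2→Bb2 = major third; Bb2→F3 = perfect fifth.
The smallest is Db2 to Eb2, a major second (2 semitones).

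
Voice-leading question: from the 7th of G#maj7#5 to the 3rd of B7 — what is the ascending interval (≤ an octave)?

m6

G#maj7#5 has F## as its 7th, and B7 has D# as its 3rd.
6 letter names make it a sixth; at 8 semitones (a half step narrower than major) the quality is minor.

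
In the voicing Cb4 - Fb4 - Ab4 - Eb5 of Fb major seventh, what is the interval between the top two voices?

Those voices are Ab4 and Eb5.
Ab up to Eb spans 5 letter names and 7 semitones — a perfect fifth.

perfect fifth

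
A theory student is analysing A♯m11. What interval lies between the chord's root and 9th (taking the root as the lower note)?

Spelling the chord: A♯-C♯-E♯-G♯-B♯-D♯.
Root = A♯; 9th = B♯.
A♯ up to B♯ spans 9 letter names and 14 semitones — a major ninth.

major ninth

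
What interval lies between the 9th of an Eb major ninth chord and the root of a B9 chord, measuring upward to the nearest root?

augmented 4th

Eb major ninth has F as its 9th, and B9 has B as its root.
4 letter names make it a fourth; at 6 semitones (a half step wider than perfect) the quality is augmented.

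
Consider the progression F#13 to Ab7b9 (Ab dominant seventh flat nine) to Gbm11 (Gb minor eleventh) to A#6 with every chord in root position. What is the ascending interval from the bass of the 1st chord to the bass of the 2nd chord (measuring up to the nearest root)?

diminished third

The roots are F# and Ab.
F# up to Ab is 2 semitones, a whole step narrower than a major third, so the interval is diminished.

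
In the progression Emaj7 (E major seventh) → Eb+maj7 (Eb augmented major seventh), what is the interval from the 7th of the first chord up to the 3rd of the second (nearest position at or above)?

d4

Emaj7 (E major seventh) has D# as its 7th, and Eb+maj7 (Eb augmented major seventh) has G as its 3rd.
From D# to G: 4 semitones over a fourth = diminished.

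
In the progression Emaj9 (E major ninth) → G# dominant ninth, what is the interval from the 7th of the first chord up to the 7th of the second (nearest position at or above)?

The 7th of Emaj9 (E major ninth) is D#; the 7th of G# dominant ninth is F#.
3 letter names make it a third; at 3 semitones (a half step narrower than major) the quality is minor.

minor third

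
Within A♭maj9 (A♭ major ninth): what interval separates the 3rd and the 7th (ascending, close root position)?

Spelling the chord: A♭-C-E♭-G-B♭.
That puts C below G.
Counting 5 letters and 7 half steps from C gives a perfect fifth.

perfect 5th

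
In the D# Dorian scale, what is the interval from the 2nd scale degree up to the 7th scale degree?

minor 6th

The scale runs D# E# F# G# A# B# C#.
2nd scale degree = E#; degree 7 = C#.
6 letter names make it a sixth; at 8 semitones (a half step narrower than major) the quality is minor.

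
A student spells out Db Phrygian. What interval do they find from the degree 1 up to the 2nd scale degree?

minor second

The scale runs Db Ebb Fb Gb Ab Bbb Cb.
So we need the interval from Db up to Ebb.
From Db to Ebb: 1 semitone over a second = minor.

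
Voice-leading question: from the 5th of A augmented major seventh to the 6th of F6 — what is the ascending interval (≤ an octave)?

The 5th of A augmented major seventh is E♯; the 6th of F6 is D.
7 letter names make it a seventh; at 9 semitones (a whole step narrower than major) the quality is diminished.

diminished seventh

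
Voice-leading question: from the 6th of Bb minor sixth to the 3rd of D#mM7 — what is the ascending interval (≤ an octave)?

M7

Bb minor sixth has G as its 6th, and D#mM7 has F# as its 3rd.
From G to F# is 11 semitones, exactly the major seventh.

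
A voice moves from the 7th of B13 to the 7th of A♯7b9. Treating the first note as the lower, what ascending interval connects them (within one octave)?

The 7th of B13 is A; the 7th of A♯7b9 is G♯.
Counting 7 letters and 11 half steps from A gives a major seventh.

M7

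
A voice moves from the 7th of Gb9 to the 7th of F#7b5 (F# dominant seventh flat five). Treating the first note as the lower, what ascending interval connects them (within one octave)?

augmented seventh

Gb9 has Fb as its 7th, and F#7b5 (F# dominant seventh flat five) has E as its 7th.
7 letter names make it a seventh; at 12 semitones (a half step wider than major) the quality is augmented.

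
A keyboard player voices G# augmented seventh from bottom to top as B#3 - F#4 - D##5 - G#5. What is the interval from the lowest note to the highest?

The outer voices are B#3 and G#5.
B# up to G# is 20 semitones, a half step narrower than a major thirteenth, so the interval is minor.

minor 13th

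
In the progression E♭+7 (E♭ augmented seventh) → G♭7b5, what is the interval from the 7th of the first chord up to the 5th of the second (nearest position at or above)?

diminished 8th

The 7th of E♭+7 (E♭ augmented seventh) is D♭; the 5th of G♭7b5 is D𝄫.
D♭ up to D𝄫 is 11 semitones, a half step narrower than a perfect octave, so the interval is diminished.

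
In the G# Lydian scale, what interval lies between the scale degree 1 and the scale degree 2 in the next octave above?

G# lydian: G# A# B# C## D# E# F##.
That puts G# below A#.
From G# to A# is 14 semitones, exactly the major ninth.

major ninth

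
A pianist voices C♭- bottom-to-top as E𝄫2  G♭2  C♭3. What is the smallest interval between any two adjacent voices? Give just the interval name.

major 3rd

Adjacent intervals: E𝄫2→G♭2 = major third; G♭2→C♭3 = perfect fourth.
The smallest is E𝄫2 to G♭2, a major third (4 semitones).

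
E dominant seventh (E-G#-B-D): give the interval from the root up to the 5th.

That puts E below B.
E up to B spans 5 letter names and 7 semitones — a perfect fifth.

perfect 5th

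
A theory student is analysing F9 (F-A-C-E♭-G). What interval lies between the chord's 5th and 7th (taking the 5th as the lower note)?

The 5th is C and the 7th is E♭.
C up to E♭ is 3 semitones, a half step narrower than a major third, so the interval is minor.

minor third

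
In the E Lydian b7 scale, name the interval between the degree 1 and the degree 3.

M3

The scale runs E F♯ G♯ A♯ B C♯ D.
So we need the interval from E up to G♯.
Counting 3 letters and 4 half steps from E gives a major third.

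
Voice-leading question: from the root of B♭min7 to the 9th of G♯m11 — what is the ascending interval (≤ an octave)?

augmented seventh

B♭min7 has B♭ as its root, and G♯m11 has A♯ as its 9th.
From B♭ to A♯: 12 semitones over a seventh = augmented.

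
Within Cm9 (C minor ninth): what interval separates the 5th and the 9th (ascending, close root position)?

The chord tones of C minor ninth are C Eb G Bb D.
That puts G below D.
G up to D spans 5 letter names and 7 semitones — a perfect fifth.

perfect fifth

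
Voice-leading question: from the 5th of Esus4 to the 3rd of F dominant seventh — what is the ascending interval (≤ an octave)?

minor seventh

The 5th of Esus4 is B; the 3rd of F dominant seventh is A.
B up to A is 10 semitones, a half step narrower than a major seventh, so the interval is minor.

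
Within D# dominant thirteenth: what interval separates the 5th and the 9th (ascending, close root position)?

D# dominant thirteenth: D#, F##, A#, C#, E#, B#.
That puts A# below E#.
From A# to E# is 7 semitones, exactly the perfect fifth.

P5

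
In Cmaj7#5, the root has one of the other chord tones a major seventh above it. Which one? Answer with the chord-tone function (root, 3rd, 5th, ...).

7th

The chord tones of Cmaj7#5 (C augmented major seventh) are C-E-G#-B.
The root is C. A major seventh above C is B.
B is the chord's 7th.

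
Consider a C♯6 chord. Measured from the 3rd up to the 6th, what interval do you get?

C♯6: C♯–E♯–G♯–A♯.
The 3rd is E♯ and the 6th is A♯.
From E♯ to A♯ is 5 semitones, exactly the perfect fourth.

perfect fourth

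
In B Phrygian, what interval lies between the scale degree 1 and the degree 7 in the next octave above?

minor 14th

Spelling B Phrygian: B C D E F# G A.
The scale degree 1 is B and the 7th scale degree (up an octave) is A.
B up to A is 22 semitones, a half step narrower than a major fourteenth, so the interval is minor.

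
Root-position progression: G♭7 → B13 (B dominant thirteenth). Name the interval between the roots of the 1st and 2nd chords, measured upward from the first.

augmented third

The roots are G♭ and B.
From G♭ to B: 5 semitones over a third = augmented.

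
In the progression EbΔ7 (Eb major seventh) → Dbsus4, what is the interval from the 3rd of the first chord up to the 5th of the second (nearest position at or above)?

minor second

EbΔ7 (Eb major seventh) has G as its 3rd, and Dbsus4 has Ab as its 5th.
G up to Ab is 1 semitone, a half step narrower than a major second, so the interval is minor.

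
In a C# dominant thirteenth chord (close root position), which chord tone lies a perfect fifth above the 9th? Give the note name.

A#

C# dominant thirteenth: C#, E#, G#, B, D#, A#.
The 9th is D#. A perfect fifth above D# is A#.
A# is the chord's 13th.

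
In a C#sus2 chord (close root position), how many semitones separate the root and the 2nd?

2

The chord tones of C# sus2 are C# D# G#.
C# to D# is a major second: 2 semitones.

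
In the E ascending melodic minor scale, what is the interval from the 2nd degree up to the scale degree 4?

minor third

Spelling the E ascending melodic minor scale: E F# G A B C# D#.
2nd degree = F#; 4th scale degree = A.
From F# to A: 3 semitones over a third = minor.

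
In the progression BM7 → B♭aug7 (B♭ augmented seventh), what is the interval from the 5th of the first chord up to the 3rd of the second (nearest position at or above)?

minor sixth

The 5th of BM7 is F♯; the 3rd of B♭aug7 (B♭ augmented seventh) is D.
F♯ up to D is 8 semitones, a half step narrower than a major sixth, so the interval is minor.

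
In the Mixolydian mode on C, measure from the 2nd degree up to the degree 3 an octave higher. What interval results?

M9

Spelling the Mixolydian mode on C: C D E F G A Bb.
The 2nd degree is D and the 3rd degree (up an octave) is E.
D up to E spans 9 letter names and 14 semitones — a major ninth.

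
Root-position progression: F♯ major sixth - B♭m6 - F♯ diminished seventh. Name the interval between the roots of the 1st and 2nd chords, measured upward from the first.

diminished fourth

The roots are F♯ and B♭.
From F♯ to B♭: 4 semitones over a fourth = diminished.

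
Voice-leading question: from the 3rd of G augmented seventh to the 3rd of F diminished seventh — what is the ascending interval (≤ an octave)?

d7

The 3rd of G augmented seventh is B; the 3rd of F diminished seventh is Ab.
From B to Ab: 9 semitones over a seventh = diminished.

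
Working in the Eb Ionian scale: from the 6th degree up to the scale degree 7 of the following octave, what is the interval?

Spelling the Eb Ionian scale: Eb F G Ab Bb C D.
That puts C below D.
Counting 9 letters and 14 half steps from C gives a major ninth.

major ninth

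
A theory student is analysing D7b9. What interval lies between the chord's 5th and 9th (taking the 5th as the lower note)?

diminished fifth

D7b9 (D dominant seventh flat nine) is spelled D-F#-A-C-Eb.
5th = A; 9th = Eb.
From A to Eb: 6 semitones over a fifth = diminished.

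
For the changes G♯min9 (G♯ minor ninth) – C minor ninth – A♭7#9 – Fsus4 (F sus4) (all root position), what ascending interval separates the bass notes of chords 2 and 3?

The roots are C and A♭.
C up to A♭ is 8 semitones, a half step narrower than a major sixth, so the interval is minor.

minor 6th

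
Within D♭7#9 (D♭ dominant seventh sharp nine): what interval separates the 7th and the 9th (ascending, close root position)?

D♭ dominant seventh sharp nine: D♭ F A♭ C♭ E.
7th = C♭; 9th = E.
From C♭ to E: 5 semitones over a third = augmented.

A3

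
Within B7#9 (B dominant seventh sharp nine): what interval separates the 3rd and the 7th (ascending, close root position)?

diminished fifth

The chord tones of B7#9 are B, D♯, F♯, A, C𝄪.
The 3rd is D♯ and the 7th is A.
From D♯ to A: 6 semitones over a fifth = diminished.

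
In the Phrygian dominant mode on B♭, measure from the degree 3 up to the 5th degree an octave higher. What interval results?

The scale runs B♭ C♭ D E♭ F G♭ A♭.
The degree 3 is D and the scale degree 5 (up an octave) is F.
From D to F: 15 semitones over a tenth = minor.

minor tenth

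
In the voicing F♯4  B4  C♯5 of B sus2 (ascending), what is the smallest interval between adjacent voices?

M2

Adjacent intervals: F♯4→B4 = perfect fourth; B4→C♯5 = major second.
The smallest is B4 to C♯5, a major second (2 semitones).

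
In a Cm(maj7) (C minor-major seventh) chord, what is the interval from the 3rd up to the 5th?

Spelling the chord: C, E♭, G, B.
That puts E♭ below G.
From E♭ to G is 4 semitones, exactly the major third.

major third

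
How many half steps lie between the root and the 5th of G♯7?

7

Spelling the chord: G♯-B♯-D♯-F♯.
G♯ to D♯ is a perfect fifth: 7 semitones.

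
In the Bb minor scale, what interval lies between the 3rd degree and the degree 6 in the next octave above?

Spelling the Bb minor scale: Bb C Db Eb F Gb Ab.
So we need the interval from Db up to Gb.
Db up to Gb spans 11 letter names and 17 semitones — a perfect eleventh.

perfect eleventh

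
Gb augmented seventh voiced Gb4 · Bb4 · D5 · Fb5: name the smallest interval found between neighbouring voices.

Adjacent intervals: Gb4→Bb4 = major third; Bb4→D5 = major third; D5→Fb5 = diminished third.
The smallest is D5 to Fb5, a diminished third (2 semitones).

diminished 3rd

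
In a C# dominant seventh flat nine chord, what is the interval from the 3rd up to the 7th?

d5

Spelling the chord: C#-E#-G#-B-D.
That puts E# below B.
From E# to B: 6 semitones over a fifth = diminished.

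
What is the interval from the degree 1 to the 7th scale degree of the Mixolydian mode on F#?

minor seventh

Spelling the Mixolydian mode on F#: F# G# A# B C# D# E.
That puts F# below E.
F# up to E is 10 semitones, a half step narrower than a major seventh, so the interval is minor.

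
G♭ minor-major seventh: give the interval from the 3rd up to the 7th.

augmented fifth

G♭ minor-major seventh: G♭ B𝄫 D♭ F.
So we need the interval from B𝄫 up to F.
B𝄫 up to F is 8 semitones, a half step wider than a perfect fifth, so the interval is augmented.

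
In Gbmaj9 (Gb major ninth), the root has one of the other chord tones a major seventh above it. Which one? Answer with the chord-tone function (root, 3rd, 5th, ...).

7th

Gbmaj9 is spelled Gb-Bb-Db-F-Ab.
The root is Gb. A major seventh above Gb is F.
F is the chord's 7th.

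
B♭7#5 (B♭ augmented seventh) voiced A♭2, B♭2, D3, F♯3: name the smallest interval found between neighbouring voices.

Adjacent intervals: A♭2→B♭2 = major second; B♭2→D3 = major third; D3→F♯3 = major third.
The smallest is A♭2 to B♭2, a major second (2 semitones).

M2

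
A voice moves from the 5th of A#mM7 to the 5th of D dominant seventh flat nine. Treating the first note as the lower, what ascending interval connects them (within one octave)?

A#mM7 has E# as its 5th, and D dominant seventh flat nine has A as its 5th.
4 letter names make it a fourth; at 4 semitones (a half step narrower than perfect) the quality is diminished.

diminished fourth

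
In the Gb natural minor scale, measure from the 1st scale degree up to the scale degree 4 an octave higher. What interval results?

Spelling the Gb natural minor scale: Gb Ab Bbb Cb Db Ebb Fb.
So we need the interval from Gb up to Cb.
Gb up to Cb spans 11 letter names and 17 semitones — a perfect eleventh.

P11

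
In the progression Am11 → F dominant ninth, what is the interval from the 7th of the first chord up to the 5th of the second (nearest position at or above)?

The 7th of Am11 is G; the 5th of F dominant ninth is C.
From G to C is 5 semitones, exactly the perfect fourth.

perfect fourth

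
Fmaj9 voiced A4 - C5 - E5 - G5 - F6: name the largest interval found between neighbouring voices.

minor seventh

Adjacent intervals: A4→C5 = minor third; C5→E5 = major third; E5→G5 = minor third; G5→F6 = minor seventh.
The largest is G5 to F6, a minor seventh (10 semitones).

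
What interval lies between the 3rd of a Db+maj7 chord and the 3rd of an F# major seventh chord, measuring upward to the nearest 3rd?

augmented third

Db+maj7 has F as its 3rd, and F# major seventh has A# as its 3rd.
F up to A# is 5 semitones, a half step wider than a major third, so the interval is augmented.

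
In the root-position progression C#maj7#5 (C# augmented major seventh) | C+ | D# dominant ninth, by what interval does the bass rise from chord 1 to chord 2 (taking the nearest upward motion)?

diminished octave

The roots are C# and C.
From C# to C: 11 semitones over an octave = diminished.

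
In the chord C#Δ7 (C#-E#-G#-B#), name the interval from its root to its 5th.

perfect fifth

So we need the interval from C# up to G#.
C# up to G# spans 5 letter names and 7 semitones — a perfect fifth.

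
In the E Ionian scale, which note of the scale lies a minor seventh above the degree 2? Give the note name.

The scale is E F# G# A B C# D#.
The degree 2 is F#; a minor seventh above that is E — scale degree 1.

E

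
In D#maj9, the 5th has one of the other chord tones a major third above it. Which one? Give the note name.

D#maj9 (D# major ninth) is spelled D# F## A# C## E#.
The 5th is A#. A major third above A# is C##.
C## is the chord's 7th.

C##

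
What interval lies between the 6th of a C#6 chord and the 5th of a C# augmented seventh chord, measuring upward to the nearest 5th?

major seventh

The 6th of C#6 is A#; the 5th of C# augmented seventh is G##.
From A# to G## is 11 semitones, exactly the major seventh.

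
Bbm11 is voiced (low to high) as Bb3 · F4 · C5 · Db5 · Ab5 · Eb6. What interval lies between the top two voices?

Those voices are Ab5 and Eb6.
Ab up to Eb spans 5 letter names and 7 semitones — a perfect fifth.

perfect fifth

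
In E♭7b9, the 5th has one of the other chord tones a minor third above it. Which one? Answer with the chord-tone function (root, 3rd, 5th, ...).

7th

Spelling the chord: E♭ G B♭ D♭ F♭.
The 5th is B♭. A minor third above B♭ is D♭.
D♭ is the chord's 7th.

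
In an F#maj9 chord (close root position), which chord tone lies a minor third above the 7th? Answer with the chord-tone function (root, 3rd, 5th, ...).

F#maj9: F#, A#, C#, E#, G#.
The 7th is E#. A minor third above E# is G#.
G# is the chord's 9th.

9th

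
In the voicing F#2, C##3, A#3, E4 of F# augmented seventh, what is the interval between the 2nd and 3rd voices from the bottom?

m6

Those voices are C##3 and A#3.
6 letter names make it a sixth; at 8 semitones (a half step narrower than major) the quality is minor.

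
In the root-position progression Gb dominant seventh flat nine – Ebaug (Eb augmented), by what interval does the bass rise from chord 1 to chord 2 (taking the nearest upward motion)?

major 6th

The roots are Gb and Eb.
From Gb to Eb is 9 semitones, exactly the major sixth.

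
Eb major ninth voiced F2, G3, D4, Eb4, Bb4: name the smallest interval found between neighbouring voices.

minor second

Adjacent intervals: F2→G3 = major ninth; G3→D4 = perfect fifth; D4→Eb4 = minor second; Eb4→Bb4 = perfect fifth.
The smallest is D4 to Eb4, a minor second (1 semitone).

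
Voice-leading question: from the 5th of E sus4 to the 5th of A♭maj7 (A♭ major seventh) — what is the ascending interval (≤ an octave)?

E sus4 has B as its 5th, and A♭maj7 (A♭ major seventh) has E♭ as its 5th.
4 letter names make it a fourth; at 4 semitones (a half step narrower than perfect) the quality is diminished.

diminished 4th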